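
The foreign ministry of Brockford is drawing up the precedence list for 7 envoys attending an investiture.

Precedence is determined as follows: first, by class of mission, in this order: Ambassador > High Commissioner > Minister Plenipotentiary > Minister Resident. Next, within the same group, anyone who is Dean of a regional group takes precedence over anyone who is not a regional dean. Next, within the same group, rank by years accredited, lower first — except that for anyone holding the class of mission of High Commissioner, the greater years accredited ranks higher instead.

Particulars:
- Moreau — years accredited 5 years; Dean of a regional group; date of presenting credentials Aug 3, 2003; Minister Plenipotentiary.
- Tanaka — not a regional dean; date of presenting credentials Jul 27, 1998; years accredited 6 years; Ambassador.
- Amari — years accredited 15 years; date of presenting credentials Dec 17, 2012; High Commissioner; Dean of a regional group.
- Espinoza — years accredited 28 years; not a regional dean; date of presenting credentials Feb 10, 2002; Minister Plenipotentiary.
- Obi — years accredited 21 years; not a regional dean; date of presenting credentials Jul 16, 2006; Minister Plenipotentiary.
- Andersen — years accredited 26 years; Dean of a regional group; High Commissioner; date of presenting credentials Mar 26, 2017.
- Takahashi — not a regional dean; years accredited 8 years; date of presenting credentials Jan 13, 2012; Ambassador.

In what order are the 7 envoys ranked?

By class of mission: Tanaka and Takahashi (Ambassador); then Andersen and Amari (High Commissioner); then Moreau, Obi and Espinoza (Minister Plenipotentiary).
Tanaka and Takahashi are each not a regional dean, so the next rule applies.
Among Tanaka and Takahashi, by years accredited (lower first): Tanaka (6 years) before Takahashi (8 years).
Andersen and Amari are each Dean of a regional group, so the next rule applies.
Among Andersen and Amari, by years accredited (higher first) (reversed rule for this group): Andersen (26 years) before Amari (15 years).
Among Moreau, Obi and Espinoza, Dean of a regional group before not a regional dean: Moreau (Dean of a regional group) before Obi and Espinoza (not a regional dean).
Among Obi and Espinoza, by years accredited (lower first): Obi (21 years) before Espinoza (28 years).
Full order: Tanaka, Takahashi, Andersen, Amari, Moreau, Obi, Espinoza.

Tanaka, Takahashi, Andersen, Amari, Moreau, Obi, Espinoza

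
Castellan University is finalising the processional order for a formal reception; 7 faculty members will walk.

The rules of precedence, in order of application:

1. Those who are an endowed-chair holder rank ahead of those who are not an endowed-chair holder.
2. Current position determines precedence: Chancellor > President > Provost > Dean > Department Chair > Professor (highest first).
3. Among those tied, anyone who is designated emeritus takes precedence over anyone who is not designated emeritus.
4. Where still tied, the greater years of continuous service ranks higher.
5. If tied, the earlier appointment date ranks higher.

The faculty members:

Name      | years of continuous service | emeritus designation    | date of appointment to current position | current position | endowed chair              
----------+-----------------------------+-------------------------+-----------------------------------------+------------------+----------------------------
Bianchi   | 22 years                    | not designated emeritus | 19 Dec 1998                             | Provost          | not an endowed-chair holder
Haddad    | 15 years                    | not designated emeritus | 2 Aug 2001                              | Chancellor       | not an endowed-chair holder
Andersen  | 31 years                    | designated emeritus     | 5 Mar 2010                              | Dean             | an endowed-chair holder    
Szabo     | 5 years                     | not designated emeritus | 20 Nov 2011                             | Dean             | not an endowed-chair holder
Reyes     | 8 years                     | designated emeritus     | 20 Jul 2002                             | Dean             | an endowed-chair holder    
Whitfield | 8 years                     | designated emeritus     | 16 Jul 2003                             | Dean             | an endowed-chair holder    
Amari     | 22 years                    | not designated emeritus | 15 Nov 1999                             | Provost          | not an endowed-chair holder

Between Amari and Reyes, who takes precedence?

Reyes

By the first rule: Andersen, Reyes and Whitfield (each an endowed-chair holder); then Haddad, Bianchi, Amari and Szabo (each not an endowed-chair holder).
Andersen, Reyes and Whitfield are each Dean, so the next rule applies.
Andersen, Reyes and Whitfield are each designated emeritus, so the next rule applies.
Among Andersen, Reyes and Whitfield, by years of continuous service (higher first): Andersen (31 years) before Reyes and Whitfield (8 years).
Among Reyes and Whitfield, by date of appointment to current position (earlier first): Reyes (20 Jul 2002) before Whitfield (16 Jul 2003).
Among Haddad, Bianchi, Amari and Szabo, by current position: Haddad (Chancellor) before Bianchi and Amari (Provost) before Szabo (Dean).
Bianchi and Amari are each not designated emeritus, so the next rule applies.
Bianchi and Amari both have years of continuous service 22 years, so the next rule applies.
Among Bianchi and Amari, by date of appointment to current position (earlier first): Bianchi (19 Dec 1998) before Amari (15 Nov 1999).
So Reyes takes precedence.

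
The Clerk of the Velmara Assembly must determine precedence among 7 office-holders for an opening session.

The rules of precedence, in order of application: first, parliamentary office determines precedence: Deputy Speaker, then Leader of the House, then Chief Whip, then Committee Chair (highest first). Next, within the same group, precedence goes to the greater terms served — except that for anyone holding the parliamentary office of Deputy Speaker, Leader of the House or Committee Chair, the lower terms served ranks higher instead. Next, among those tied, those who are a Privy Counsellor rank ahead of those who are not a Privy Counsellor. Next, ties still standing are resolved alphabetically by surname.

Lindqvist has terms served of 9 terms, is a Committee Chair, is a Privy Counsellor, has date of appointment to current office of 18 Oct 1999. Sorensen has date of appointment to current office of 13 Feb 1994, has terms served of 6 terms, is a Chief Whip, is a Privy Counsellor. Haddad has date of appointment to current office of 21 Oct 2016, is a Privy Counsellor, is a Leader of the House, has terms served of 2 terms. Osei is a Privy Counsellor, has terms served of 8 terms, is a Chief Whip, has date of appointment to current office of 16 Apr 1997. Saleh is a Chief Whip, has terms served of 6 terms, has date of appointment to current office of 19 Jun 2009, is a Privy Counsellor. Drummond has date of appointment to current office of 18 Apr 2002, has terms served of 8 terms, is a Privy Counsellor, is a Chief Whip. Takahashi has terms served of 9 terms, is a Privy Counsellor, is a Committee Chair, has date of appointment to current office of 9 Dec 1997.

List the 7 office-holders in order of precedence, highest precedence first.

Haddad, Drummond, Osei, Saleh, Sorensen, Lindqvist, Takahashi

By parliamentary office: Haddad (Leader of the House); then Drummond, Osei, Saleh and Sorensen (Chief Whip); then Lindqvist and Takahashi (Committee Chair).
Among Drummond, Osei, Saleh and Sorensen, by terms served (higher first): Drummond and Osei (8 terms) before Saleh and Sorensen (6 terms).
Drummond and Osei are each a Privy Counsellor, so the next rule applies.
Among Drummond and Osei, alphabetically by surname: Drummond before Osei.
Saleh and Sorensen are each a Privy Counsellor, so the next rule applies.
Among Saleh and Sorensen, alphabetically by surname: Saleh before Sorensen.
Lindqvist and Takahashi both have terms served 9 terms, so the next rule applies.
Lindqvist and Takahashi are each a Privy Counsellor, so the next rule applies.
Among Lindqvist and Takahashi, alphabetically by surname: Lindqvist before Takahashi.
Full order: Haddad, Drummond, Osei, Saleh, Sorensen, Lindqvist, Takahashi.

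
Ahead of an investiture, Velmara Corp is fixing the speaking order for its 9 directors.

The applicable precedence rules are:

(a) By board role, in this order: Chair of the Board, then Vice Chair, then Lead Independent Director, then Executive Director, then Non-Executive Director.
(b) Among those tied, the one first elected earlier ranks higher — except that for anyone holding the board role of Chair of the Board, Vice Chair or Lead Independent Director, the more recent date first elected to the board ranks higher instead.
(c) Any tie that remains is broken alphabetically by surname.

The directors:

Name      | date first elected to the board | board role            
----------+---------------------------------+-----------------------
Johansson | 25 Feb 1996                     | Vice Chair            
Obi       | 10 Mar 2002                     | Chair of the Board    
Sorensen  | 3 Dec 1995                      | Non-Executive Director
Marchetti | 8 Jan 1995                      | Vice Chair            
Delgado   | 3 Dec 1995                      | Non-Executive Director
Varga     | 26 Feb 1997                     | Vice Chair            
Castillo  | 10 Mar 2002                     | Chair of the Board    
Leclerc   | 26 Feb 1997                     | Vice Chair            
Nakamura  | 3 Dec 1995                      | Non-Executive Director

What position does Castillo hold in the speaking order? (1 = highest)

By board role: Castillo and Obi (Chair of the Board); then Leclerc, Varga, Johansson and Marchetti (Vice Chair); then Delgado, Nakamura and Sorensen (Non-Executive Director).
Castillo and Obi both have date first elected to the board 10 Mar 2002, so the next rule applies.
Among Castillo and Obi, alphabetically by surname: Castillo before Obi.
Among Leclerc, Varga, Johansson and Marchetti, by date first elected to the board (later first) (reversed rule for this group): Leclerc and Varga (26 Feb 1997) before Johansson (25 Feb 1996) before Marchetti (8 Jan 1995).
Among Leclerc and Varga, alphabetically by surname: Leclerc before Varga.
Delgado, Nakamura and Sorensen all have date first elected to the board 3 Dec 1995, so the next rule applies.
Among Delgado, Nakamura and Sorensen, alphabetically by surname: Delgado before Nakamura before Sorensen.
Order: Castillo, Obi, Leclerc, Varga, Johansson, Marchetti, Delgado, Nakamura, Sorensen. So position 1.

1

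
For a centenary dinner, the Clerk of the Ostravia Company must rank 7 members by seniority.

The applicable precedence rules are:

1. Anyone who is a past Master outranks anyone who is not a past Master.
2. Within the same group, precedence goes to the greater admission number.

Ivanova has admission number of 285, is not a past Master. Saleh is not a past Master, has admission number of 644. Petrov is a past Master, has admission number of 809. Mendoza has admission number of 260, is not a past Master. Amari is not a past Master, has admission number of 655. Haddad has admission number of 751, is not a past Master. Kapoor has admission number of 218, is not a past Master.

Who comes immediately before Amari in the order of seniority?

By the first rule: Petrov (a past Master); then Haddad, Amari, Saleh, Ivanova, Mendoza and Kapoor (each not a past Master).
Among Haddad, Amari, Saleh, Ivanova, Mendoza and Kapoor, by admission number (higher first): Haddad (751) before Amari (655) before Saleh (644) before Ivanova (285) before Mendoza (260) before Kapoor (218).
Order: Petrov, Haddad, Amari, Saleh, Ivanova, Mendoza, Kapoor.

Haddad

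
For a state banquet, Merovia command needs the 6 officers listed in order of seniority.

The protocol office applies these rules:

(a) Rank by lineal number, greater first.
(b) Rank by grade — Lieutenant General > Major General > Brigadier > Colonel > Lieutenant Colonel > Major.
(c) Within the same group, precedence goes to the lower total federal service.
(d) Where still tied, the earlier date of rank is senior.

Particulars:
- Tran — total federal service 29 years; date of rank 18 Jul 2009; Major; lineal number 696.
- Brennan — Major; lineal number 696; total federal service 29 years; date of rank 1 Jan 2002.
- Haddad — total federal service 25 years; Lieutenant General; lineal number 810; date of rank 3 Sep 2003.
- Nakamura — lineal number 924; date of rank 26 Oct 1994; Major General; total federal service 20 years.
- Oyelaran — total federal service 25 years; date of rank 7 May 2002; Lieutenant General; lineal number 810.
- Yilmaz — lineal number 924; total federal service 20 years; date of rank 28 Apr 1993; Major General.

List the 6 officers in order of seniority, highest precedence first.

By lineal number (higher first): Yilmaz and Nakamura (both 924); then Oyelaran and Haddad (both 810); then Brennan and Tran (both 696).
Yilmaz and Nakamura are each Major General, so the next rule applies.
Yilmaz and Nakamura both have total federal service 20 years, so the next rule applies.
Among Yilmaz and Nakamura, by date of rank (earlier first): Yilmaz (28 Apr 1993) before Nakamura (26 Oct 1994).
Oyelaran and Haddad are each Lieutenant General, so the next rule applies.
Oyelaran and Haddad both have total federal service 25 years, so the next rule applies.
Among Oyelaran and Haddad, by date of rank (earlier first): Oyelaran (7 May 2002) before Haddad (3 Sep 2003).
Brennan and Tran are each Major, so the next rule applies.
Brennan and Tran both have total federal service 29 years, so the next rule applies.
Among Brennan and Tran, by date of rank (earlier first): Brennan (1 Jan 2002) before Tran (18 Jul 2009).
Full order: Yilmaz, Nakamura, Oyelaran, Haddad, Brennan, Tran.

Yilmaz, Nakamura, Oyelaran, Haddad, Brennan, Tran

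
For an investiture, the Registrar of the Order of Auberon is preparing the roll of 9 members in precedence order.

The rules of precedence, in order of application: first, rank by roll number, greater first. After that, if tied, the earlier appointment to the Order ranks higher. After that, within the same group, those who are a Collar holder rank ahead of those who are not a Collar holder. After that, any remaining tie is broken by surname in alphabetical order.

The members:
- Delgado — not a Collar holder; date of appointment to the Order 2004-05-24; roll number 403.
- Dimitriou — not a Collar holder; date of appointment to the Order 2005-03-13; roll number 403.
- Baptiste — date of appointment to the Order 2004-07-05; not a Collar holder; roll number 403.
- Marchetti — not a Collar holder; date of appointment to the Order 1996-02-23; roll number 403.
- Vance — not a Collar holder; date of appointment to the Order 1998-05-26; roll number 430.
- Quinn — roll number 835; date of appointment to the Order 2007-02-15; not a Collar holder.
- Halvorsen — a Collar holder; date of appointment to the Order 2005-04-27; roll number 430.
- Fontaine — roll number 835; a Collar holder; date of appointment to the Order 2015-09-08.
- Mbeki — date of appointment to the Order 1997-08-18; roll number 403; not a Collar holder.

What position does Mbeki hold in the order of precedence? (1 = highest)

By roll number (higher first): Quinn and Fontaine (both 835); then Vance and Halvorsen (both 430); then Marchetti, Mbeki, Delgado, Baptiste and Dimitriou (each 403).
Among Quinn and Fontaine, by date of appointment to the Order (earlier first): Quinn (2007-02-15) before Fontaine (2015-09-08).
Among Vance and Halvorsen, by date of appointment to the Order (earlier first): Vance (1998-05-26) before Halvorsen (2005-04-27).
Among Marchetti, Mbeki, Delgado, Baptiste and Dimitriou, by date of appointment to the Order (earlier first): Marchetti (1996-02-23) before Mbeki (1997-08-18) before Delgado (2004-05-24) before Baptiste (2004-07-05) before Dimitriou (2005-03-13).
Order: Quinn, Fontaine, Vance, Halvorsen, Marchetti, Mbeki, Delgado, Baptiste, Dimitriou. So position 6.

6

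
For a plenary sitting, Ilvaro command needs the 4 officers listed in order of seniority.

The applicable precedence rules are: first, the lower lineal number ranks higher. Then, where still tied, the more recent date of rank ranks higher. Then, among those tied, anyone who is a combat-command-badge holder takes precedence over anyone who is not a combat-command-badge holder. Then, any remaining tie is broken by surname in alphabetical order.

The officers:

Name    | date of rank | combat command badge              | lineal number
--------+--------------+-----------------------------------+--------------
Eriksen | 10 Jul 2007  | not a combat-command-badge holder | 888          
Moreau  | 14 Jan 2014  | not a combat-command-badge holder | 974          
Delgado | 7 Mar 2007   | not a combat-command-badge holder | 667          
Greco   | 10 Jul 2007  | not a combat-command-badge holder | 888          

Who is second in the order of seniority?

By lineal number (lower first): Delgado (667); then Eriksen and Greco (both 888); then Moreau (974).
Eriksen and Greco both have date of rank 10 Jul 2007, so the next rule applies.
Eriksen and Greco are each not a combat-command-badge holder, so the next rule applies.
Among Eriksen and Greco, alphabetically by surname: Eriksen before Greco.
Order: Delgado, Eriksen, Greco, Moreau.

Eriksen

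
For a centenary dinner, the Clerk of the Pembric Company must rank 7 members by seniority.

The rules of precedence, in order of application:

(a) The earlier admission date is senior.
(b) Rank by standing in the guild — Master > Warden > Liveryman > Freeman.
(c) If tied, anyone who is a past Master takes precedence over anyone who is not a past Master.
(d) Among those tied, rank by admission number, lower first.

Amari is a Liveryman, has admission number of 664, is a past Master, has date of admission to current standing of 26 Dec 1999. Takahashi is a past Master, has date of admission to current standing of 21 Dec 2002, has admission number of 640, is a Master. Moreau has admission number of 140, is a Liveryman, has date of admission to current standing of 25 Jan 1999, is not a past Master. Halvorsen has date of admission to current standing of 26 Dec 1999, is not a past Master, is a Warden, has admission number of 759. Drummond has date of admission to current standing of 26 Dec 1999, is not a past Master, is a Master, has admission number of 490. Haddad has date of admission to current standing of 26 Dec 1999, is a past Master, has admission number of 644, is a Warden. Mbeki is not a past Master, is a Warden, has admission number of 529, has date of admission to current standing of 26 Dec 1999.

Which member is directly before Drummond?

Moreau

By date of admission to current standing (earlier first): Moreau (25 Jan 1999); then Drummond, Haddad, Mbeki, Halvorsen and Amari (each 26 Dec 1999); then Takahashi (21 Dec 2002).
Among Drummond, Haddad, Mbeki, Halvorsen and Amari, by standing in the guild: Drummond (Master) before Haddad, Mbeki and Halvorsen (Warden) before Amari (Liveryman).
Among Haddad, Mbeki and Halvorsen, a past Master before not a past Master: Haddad (a past Master) before Mbeki and Halvorsen (not a past Master).
Among Mbeki and Halvorsen, by admission number (lower first): Mbeki (529) before Halvorsen (759).
Order: Moreau, Drummond, Haddad, Mbeki, Halvorsen, Amari, Takahashi.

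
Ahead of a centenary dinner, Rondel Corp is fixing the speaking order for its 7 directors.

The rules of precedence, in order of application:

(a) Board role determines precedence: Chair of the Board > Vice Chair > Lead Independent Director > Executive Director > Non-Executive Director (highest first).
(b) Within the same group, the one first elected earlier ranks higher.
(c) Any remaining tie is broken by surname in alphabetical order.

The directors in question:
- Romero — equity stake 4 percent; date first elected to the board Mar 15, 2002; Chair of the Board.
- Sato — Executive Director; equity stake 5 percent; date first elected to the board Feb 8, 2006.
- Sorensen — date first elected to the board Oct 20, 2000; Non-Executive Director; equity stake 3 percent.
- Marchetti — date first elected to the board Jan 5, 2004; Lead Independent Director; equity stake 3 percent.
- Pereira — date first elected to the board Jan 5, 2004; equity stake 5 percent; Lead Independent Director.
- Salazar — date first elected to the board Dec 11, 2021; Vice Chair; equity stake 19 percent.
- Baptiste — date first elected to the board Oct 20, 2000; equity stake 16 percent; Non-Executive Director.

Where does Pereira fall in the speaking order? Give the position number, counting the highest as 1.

4

By board role: Romero (Chair of the Board); then Salazar (Vice Chair); then Marchetti and Pereira (Lead Independent Director); then Sato (Executive Director); then Baptiste and Sorensen (Non-Executive Director).
Marchetti and Pereira both have date first elected to the board Jan 5, 2004, so the next rule applies.
Among Marchetti and Pereira, alphabetically by surname: Marchetti before Pereira.
Baptiste and Sorensen both have date first elected to the board Oct 20, 2000, so the next rule applies.
Among Baptiste and Sorensen, alphabetically by surname: Baptiste before Sorensen.
Order: Romero, Salazar, Marchetti, Pereira, Sato, Baptiste, Sorensen. So position 4.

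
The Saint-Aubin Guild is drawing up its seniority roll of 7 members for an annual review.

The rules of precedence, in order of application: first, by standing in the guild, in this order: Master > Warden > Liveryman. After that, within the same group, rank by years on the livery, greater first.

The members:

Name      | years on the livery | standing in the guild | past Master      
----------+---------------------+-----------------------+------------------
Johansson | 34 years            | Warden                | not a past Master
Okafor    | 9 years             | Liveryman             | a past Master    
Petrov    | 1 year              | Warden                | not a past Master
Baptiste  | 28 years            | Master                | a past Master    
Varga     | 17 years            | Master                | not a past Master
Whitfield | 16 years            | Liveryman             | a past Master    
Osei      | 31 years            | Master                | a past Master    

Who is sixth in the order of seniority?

By standing in the guild: Osei, Baptiste and Varga (Master); then Johansson and Petrov (Warden); then Whitfield and Okafor (Liveryman).
Among Osei, Baptiste and Varga, by years on the livery (higher first): Osei (31 years) before Baptiste (28 years) before Varga (17 years).
Among Johansson and Petrov, by years on the livery (higher first): Johansson (34 years) before Petrov (1 year).
Among Whitfield and Okafor, by years on the livery (higher first): Whitfield (16 years) before Okafor (9 years).
Order: Osei, Baptiste, Varga, Johansson, Petrov, Whitfield, Okafor.

Whitfield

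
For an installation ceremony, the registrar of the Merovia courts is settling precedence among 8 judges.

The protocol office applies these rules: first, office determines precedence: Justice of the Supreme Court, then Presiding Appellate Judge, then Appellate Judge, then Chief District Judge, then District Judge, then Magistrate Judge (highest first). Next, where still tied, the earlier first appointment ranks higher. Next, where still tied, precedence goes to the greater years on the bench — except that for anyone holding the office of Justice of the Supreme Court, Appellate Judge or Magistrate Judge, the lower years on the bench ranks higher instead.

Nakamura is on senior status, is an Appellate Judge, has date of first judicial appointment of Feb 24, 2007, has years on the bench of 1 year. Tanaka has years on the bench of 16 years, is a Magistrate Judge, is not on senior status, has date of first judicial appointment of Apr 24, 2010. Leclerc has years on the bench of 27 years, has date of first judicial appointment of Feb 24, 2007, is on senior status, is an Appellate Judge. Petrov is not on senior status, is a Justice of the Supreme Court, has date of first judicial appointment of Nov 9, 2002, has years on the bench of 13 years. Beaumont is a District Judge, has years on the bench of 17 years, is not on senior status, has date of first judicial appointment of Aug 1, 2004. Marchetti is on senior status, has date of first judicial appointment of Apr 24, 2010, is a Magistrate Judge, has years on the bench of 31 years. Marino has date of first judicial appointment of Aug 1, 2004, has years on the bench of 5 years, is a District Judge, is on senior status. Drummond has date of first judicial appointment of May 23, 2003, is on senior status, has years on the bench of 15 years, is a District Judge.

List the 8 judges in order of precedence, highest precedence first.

By office: Petrov (Justice of the Supreme Court); then Nakamura and Leclerc (Appellate Judge); then Drummond, Beaumont and Marino (District Judge); then Tanaka and Marchetti (Magistrate Judge).
Nakamura and Leclerc both have date of first judicial appointment Feb 24, 2007, so the next rule applies.
Among Nakamura and Leclerc, by years on the bench (lower first) (reversed rule for this group): Nakamura (1 year) before Leclerc (27 years).
Among Drummond, Beaumont and Marino, by date of first judicial appointment (earlier first): Drummond (May 23, 2003) before Beaumont and Marino (Aug 1, 2004).
Among Beaumont and Marino, by years on the bench (higher first): Beaumont (17 years) before Marino (5 years).
Tanaka and Marchetti both have date of first judicial appointment Apr 24, 2010, so the next rule applies.
Among Tanaka and Marchetti, by years on the bench (lower first) (reversed rule for this group): Tanaka (16 years) before Marchetti (31 years).
Full order: Petrov, Nakamura, Leclerc, Drummond, Beaumont, Marino, Tanaka, Marchetti.

Petrov, Nakamura, Leclerc, Drummond, Beaumont, Marino, Tanaka, Marchetti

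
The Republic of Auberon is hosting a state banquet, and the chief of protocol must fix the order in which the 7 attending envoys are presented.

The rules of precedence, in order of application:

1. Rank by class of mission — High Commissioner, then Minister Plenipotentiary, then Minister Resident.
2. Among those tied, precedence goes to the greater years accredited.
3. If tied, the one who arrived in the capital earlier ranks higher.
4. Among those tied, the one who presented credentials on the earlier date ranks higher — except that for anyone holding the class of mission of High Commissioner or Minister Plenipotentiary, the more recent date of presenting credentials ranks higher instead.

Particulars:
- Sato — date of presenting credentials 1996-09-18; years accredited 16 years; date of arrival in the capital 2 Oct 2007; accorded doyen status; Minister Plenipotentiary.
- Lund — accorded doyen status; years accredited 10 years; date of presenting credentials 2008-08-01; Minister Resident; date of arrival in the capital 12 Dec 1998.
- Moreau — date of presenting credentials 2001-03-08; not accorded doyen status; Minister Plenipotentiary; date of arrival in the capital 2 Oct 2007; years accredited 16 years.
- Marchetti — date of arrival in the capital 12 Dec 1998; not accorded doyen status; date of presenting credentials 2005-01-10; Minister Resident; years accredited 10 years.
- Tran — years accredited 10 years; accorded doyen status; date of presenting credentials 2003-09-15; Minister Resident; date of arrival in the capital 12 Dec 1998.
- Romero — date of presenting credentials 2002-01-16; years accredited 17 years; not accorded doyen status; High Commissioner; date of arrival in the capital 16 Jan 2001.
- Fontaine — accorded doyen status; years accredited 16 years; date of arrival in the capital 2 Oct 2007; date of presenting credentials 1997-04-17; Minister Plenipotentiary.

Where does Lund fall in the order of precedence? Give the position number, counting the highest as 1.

7

By class of mission: Romero (High Commissioner); then Moreau, Fontaine and Sato (Minister Plenipotentiary); then Tran, Marchetti and Lund (Minister Resident).
Moreau, Fontaine and Sato all have years accredited 16 years, so the next rule applies.
Moreau, Fontaine and Sato all have date of arrival in the capital 2 Oct 2007, so the next rule applies.
Among Moreau, Fontaine and Sato, by date of presenting credentials (later first) (reversed rule for this group): Moreau (2001-03-08) before Fontaine (1997-04-17) before Sato (1996-09-18).
Tran, Marchetti and Lund all have years accredited 10 years, so the next rule applies.
Tran, Marchetti and Lund all have date of arrival in the capital 12 Dec 1998, so the next rule applies.
Among Tran, Marchetti and Lund, by date of presenting credentials (earlier first): Tran (2003-09-15) before Marchetti (2005-01-10) before Lund (2008-08-01).
Order: Romero, Moreau, Fontaine, Sato, Tran, Marchetti, Lund. So position 7.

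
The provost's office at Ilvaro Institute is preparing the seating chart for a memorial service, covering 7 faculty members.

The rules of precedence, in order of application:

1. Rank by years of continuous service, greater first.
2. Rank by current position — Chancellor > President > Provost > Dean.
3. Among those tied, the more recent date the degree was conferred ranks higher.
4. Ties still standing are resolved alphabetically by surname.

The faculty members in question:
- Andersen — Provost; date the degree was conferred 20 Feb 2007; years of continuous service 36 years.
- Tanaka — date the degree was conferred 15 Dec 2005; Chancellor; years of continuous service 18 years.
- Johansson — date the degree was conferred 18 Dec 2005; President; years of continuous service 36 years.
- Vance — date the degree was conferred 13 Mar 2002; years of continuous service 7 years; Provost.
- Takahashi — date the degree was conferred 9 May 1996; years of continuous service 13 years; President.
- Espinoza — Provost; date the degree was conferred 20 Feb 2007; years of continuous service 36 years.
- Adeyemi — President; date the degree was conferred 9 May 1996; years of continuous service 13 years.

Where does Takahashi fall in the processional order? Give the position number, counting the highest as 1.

By years of continuous service (higher first): Johansson, Andersen and Espinoza (each 36 years); then Tanaka (18 years); then Adeyemi and Takahashi (both 13 years); then Vance (7 years).
Among Johansson, Andersen and Espinoza, by current position: Johansson (President) before Andersen and Espinoza (Provost).
Andersen and Espinoza both have date the degree was conferred 20 Feb 2007, so the next rule applies.
Among Andersen and Espinoza, alphabetically by surname: Andersen before Espinoza.
Adeyemi and Takahashi are each President, so the next rule applies.
Adeyemi and Takahashi both have date the degree was conferred 9 May 1996, so the next rule applies.
Among Adeyemi and Takahashi, alphabetically by surname: Adeyemi before Takahashi.
Order: Johansson, Andersen, Espinoza, Tanaka, Adeyemi, Takahashi, Vance. So position 6.

6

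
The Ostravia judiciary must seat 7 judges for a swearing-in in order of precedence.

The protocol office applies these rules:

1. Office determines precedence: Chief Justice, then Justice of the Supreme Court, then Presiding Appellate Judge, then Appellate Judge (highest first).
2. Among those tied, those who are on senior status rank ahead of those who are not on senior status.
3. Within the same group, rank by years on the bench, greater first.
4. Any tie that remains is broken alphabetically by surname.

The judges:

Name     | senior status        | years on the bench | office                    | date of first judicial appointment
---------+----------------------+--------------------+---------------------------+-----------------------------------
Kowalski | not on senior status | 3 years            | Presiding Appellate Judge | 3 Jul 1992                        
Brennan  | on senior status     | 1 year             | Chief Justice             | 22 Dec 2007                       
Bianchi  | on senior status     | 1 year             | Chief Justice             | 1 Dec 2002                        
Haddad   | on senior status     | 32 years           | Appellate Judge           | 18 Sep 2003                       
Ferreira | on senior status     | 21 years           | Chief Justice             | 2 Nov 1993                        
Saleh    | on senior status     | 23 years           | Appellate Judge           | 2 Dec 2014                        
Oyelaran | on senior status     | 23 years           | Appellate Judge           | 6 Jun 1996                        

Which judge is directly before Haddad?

By office: Ferreira, Bianchi and Brennan (Chief Justice); then Kowalski (Presiding Appellate Judge); then Haddad, Oyelaran and Saleh (Appellate Judge).
Ferreira, Bianchi and Brennan are each on senior status, so the next rule applies.
Among Ferreira, Bianchi and Brennan, by years on the bench (higher first): Ferreira (21 years) before Bianchi and Brennan (1 year).
Among Bianchi and Brennan, alphabetically by surname: Bianchi before Brennan.
Haddad, Oyelaran and Saleh are each on senior status, so the next rule applies.
Among Haddad, Oyelaran and Saleh, by years on the bench (higher first): Haddad (32 years) before Oyelaran and Saleh (23 years).
Among Oyelaran and Saleh, alphabetically by surname: Oyelaran before Saleh.
Order: Ferreira, Bianchi, Brennan, Kowalski, Haddad, Oyelaran, Saleh.

Kowalski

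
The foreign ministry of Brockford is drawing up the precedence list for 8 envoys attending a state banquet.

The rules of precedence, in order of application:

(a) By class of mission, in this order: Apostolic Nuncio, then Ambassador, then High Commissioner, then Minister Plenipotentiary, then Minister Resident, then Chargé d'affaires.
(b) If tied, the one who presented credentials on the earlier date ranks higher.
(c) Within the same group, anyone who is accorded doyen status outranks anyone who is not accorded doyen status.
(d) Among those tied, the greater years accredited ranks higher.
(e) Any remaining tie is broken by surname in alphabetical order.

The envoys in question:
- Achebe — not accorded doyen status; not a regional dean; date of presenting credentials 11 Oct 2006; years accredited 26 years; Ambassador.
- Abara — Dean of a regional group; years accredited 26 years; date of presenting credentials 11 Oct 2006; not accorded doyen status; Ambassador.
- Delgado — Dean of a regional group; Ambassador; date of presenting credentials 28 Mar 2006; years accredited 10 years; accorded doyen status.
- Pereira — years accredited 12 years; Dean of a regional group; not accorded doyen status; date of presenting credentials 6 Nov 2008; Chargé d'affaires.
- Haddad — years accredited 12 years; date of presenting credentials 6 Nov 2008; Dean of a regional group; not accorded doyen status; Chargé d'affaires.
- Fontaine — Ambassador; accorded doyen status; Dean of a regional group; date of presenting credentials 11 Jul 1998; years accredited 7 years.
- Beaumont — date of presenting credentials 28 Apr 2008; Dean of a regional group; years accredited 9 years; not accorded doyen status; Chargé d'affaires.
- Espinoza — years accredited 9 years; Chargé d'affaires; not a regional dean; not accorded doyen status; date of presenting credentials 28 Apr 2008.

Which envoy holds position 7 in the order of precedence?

Haddad

By class of mission: Fontaine, Delgado, Abara and Achebe (Ambassador); then Beaumont, Espinoza, Haddad and Pereira (Chargé d'affaires).
Among Fontaine, Delgado, Abara and Achebe, by date of presenting credentials (earlier first): Fontaine (11 Jul 1998) before Delgado (28 Mar 2006) before Abara and Achebe (11 Oct 2006).
Abara and Achebe are each not accorded doyen status, so the next rule applies.
Abara and Achebe both have years accredited 26 years, so the next rule applies.
Among Abara and Achebe, alphabetically by surname: Abara before Achebe.
Among Beaumont, Espinoza, Haddad and Pereira, by date of presenting credentials (earlier first): Beaumont and Espinoza (28 Apr 2008) before Haddad and Pereira (6 Nov 2008).
Beaumont and Espinoza are each not accorded doyen status, so the next rule applies.
Beaumont and Espinoza both have years accredited 9 years, so the next rule applies.
Among Beaumont and Espinoza, alphabetically by surname: Beaumont before Espinoza.
Haddad and Pereira are each not accorded doyen status, so the next rule applies.
Haddad and Pereira both have years accredited 12 years, so the next rule applies.
Among Haddad and Pereira, alphabetically by surname: Haddad before Pereira.
Order: Fontaine, Delgado, Abara, Achebe, Beaumont, Espinoza, Haddad, Pereira.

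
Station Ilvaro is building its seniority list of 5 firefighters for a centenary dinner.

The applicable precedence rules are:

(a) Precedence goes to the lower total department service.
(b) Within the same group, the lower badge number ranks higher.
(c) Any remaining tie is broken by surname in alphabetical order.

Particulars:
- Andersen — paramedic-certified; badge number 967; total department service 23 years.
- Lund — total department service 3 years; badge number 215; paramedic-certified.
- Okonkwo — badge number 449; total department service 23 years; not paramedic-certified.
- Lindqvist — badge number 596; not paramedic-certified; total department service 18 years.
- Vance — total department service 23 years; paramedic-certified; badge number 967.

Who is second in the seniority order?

Lindqvist

By total department service (lower first): Lund (3 years); then Lindqvist (18 years); then Okonkwo, Andersen and Vance (each 23 years).
Among Okonkwo, Andersen and Vance, by badge number (lower first): Okonkwo (449) before Andersen and Vance (967).
Among Andersen and Vance, alphabetically by surname: Andersen before Vance.
Order: Lund, Lindqvist, Okonkwo, Andersen, Vance.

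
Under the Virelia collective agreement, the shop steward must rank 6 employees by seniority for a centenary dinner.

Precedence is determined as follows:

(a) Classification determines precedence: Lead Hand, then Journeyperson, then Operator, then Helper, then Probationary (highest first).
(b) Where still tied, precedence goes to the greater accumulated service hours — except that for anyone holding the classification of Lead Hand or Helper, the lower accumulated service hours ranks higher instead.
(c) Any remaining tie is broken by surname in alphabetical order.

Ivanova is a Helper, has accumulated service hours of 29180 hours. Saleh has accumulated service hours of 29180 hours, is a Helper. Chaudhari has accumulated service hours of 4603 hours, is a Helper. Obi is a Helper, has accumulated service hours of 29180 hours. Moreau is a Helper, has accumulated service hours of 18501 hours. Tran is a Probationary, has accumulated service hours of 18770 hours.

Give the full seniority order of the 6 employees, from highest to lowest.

By classification: Chaudhari, Moreau, Ivanova, Obi and Saleh (Helper); then Tran (Probationary).
Among Chaudhari, Moreau, Ivanova, Obi and Saleh, by accumulated service hours (lower first) (reversed rule for this group): Chaudhari (4603 hours) before Moreau (18501 hours) before Ivanova, Obi and Saleh (29180 hours).
Among Ivanova, Obi and Saleh, alphabetically by surname: Ivanova before Obi before Saleh.
Full order: Chaudhari, Moreau, Ivanova, Obi, Saleh, Tran.

Chaudhari, Moreau, Ivanova, Obi, Saleh, Tran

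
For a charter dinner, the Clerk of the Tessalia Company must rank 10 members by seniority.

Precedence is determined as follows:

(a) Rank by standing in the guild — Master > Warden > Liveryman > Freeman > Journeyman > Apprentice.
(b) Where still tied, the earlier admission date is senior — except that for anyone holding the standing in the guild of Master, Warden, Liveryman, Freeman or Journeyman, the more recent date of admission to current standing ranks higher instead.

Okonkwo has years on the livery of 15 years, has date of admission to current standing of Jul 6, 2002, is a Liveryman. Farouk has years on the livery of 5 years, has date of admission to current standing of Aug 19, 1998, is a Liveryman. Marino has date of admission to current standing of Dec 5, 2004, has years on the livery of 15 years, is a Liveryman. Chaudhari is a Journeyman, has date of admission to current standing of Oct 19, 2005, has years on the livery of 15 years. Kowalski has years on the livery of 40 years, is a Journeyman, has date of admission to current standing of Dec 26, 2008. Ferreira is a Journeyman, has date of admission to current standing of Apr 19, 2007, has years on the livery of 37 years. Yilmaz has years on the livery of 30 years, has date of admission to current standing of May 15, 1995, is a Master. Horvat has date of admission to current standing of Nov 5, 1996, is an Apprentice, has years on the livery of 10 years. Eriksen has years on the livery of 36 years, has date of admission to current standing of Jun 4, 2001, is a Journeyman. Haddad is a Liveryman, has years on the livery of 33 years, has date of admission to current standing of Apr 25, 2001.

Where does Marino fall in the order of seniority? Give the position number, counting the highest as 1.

By standing in the guild: Yilmaz (Master); then Marino, Okonkwo, Haddad and Farouk (Liveryman); then Kowalski, Ferreira, Chaudhari and Eriksen (Journeyman); then Horvat (Apprentice).
Among Marino, Okonkwo, Haddad and Farouk, by date of admission to current standing (later first) (reversed rule for this group): Marino (Dec 5, 2004) before Okonkwo (Jul 6, 2002) before Haddad (Apr 25, 2001) before Farouk (Aug 19, 1998).
Among Kowalski, Ferreira, Chaudhari and Eriksen, by date of admission to current standing (later first) (reversed rule for this group): Kowalski (Dec 26, 2008) before Ferreira (Apr 19, 2007) before Chaudhari (Oct 19, 2005) before Eriksen (Jun 4, 2001).
Order: Yilmaz, Marino, Okonkwo, Haddad, Farouk, Kowalski, Ferreira, Chaudhari, Eriksen, Horvat. So position 2.

2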